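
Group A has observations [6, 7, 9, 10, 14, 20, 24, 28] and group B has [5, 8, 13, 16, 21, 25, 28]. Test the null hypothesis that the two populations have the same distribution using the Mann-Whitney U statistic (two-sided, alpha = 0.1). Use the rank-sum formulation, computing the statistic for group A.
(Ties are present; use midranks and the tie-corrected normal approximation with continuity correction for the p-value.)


Step 1: Combine and sort all 15 observations; assign midranks.
sorted (value, group): (5,Y), (6,X), (7,X), (8,Y), (9,X), (10,X), (13,Y), (14,X), (16,Y), (20,X), (21,Y), (24,X), (25,Y), (28,X), (28,Y)
ranks: 5->1, 6->2, 7->3, 8->4, 9->5, 10->6, 13->7, 14->8, 16->9, 20->10, 21->11, 24->12, 25->13, 28->14.5, 28->14.5
Step 2: Rank sum for X: R1 = 2 + 3 + 5 + 6 + 8 + 10 + 12 + 14.5 = 60.5.
Step 3: U_X = R1 - n1(n1+1)/2 = 60.5 - 8*9/2 = 60.5 - 36 = 24.5.
       U_Y = n1*n2 - U_X = 56 - 24.5 = 31.5.
Step 4: Ties are present, so use the tie-corrected normal approximation (with continuity correction) for the p-value.
Step 5: p-value = 0.728221; compare to alpha = 0.1. fail to reject H0.

U_X = 24.5, p = 0.728221, fail to reject H0 at alpha = 0.1.


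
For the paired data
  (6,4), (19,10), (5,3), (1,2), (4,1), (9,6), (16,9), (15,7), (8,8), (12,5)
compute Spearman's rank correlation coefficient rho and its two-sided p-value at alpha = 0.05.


Step 1: Rank x and y separately (midranks; no ties here).
rank(x): 6->4, 19->10, 5->3, 1->1, 4->2, 9->6, 16->9, 15->8, 8->5, 12->7
rank(y): 4->4, 10->10, 3->3, 2->2, 1->1, 6->6, 9->9, 7->7, 8->8, 5->5
Step 2: d_i = R_x(i) - R_y(i); compute d_i^2.
  (4-4)^2=0, (10-10)^2=0, (3-3)^2=0, (1-2)^2=1, (2-1)^2=1, (6-6)^2=0, (9-9)^2=0, (8-7)^2=1, (5-8)^2=9, (7-5)^2=4
sum(d^2) = 16.
Step 3: rho = 1 - 6*16 / (10*(10^2 - 1)) = 1 - 96/990 = 0.903030.
Step 4: Under H0, t = rho * sqrt((n-2)/(1-rho^2)) = 5.9457 ~ t(8).
Step 5: Two-sided p-value from the t-distribution with 8 df = 0.000344.
Step 6: alpha = 0.05. reject H0.

rho = 0.9030, p = 0.000344, reject H0 at alpha = 0.05.


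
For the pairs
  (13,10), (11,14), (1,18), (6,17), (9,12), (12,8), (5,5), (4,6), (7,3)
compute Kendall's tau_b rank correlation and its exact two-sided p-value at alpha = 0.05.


Step 1: Enumerate the 36 unordered pairs (i,j) with i<j and classify each by sign(x_j-x_i) * sign(y_j-y_i).
  (1,2):dx=-2,dy=+4->D; (1,3):dx=-12,dy=+8->D; (1,4):dx=-7,dy=+7->D; (1,5):dx=-4,dy=+2->D
  (1,6):dx=-1,dy=-2->C; (1,7):dx=-8,dy=-5->C; (1,8):dx=-9,dy=-4->C; (1,9):dx=-6,dy=-7->C
  (2,3):dx=-10,dy=+4->D; (2,4):dx=-5,dy=+3->D; (2,5):dx=-2,dy=-2->C; (2,6):dx=+1,dy=-6->D
  (2,7):dx=-6,dy=-9->C; (2,8):dx=-7,dy=-8->C; (2,9):dx=-4,dy=-11->C; (3,4):dx=+5,dy=-1->D
  (3,5):dx=+8,dy=-6->D; (3,6):dx=+11,dy=-10->D; (3,7):dx=+4,dy=-13->D; (3,8):dx=+3,dy=-12->D
  (3,9):dx=+6,dy=-15->D; (4,5):dx=+3,dy=-5->D; (4,6):dx=+6,dy=-9->D; (4,7):dx=-1,dy=-12->C
  (4,8):dx=-2,dy=-11->C; (4,9):dx=+1,dy=-14->D; (5,6):dx=+3,dy=-4->D; (5,7):dx=-4,dy=-7->C
  (5,8):dx=-5,dy=-6->C; (5,9):dx=-2,dy=-9->C; (6,7):dx=-7,dy=-3->C; (6,8):dx=-8,dy=-2->C
  (6,9):dx=-5,dy=-5->C; (7,8):dx=-1,dy=+1->D; (7,9):dx=+2,dy=-2->D; (8,9):dx=+3,dy=-3->D
Step 2: C = 16, D = 20, total pairs = 36.
Step 3: tau = (C - D)/(n(n-1)/2) = (16 - 20)/36 = -0.111111.
Step 4: Exact two-sided p-value (enumerate n! = 362880 permutations of y under H0): p = 0.761414.
Step 5: alpha = 0.05. fail to reject H0.

tau_b = -0.1111 (C=16, D=20), p = 0.761414, fail to reject H0.


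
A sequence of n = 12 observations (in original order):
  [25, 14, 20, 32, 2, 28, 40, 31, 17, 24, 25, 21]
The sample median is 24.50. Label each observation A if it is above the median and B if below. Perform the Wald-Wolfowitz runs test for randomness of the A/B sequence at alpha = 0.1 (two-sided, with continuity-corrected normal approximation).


Step 1: Compute median = 24.50; label A = above, B = below.
Labels in order: ABBABAAABBAB  (n_A = 6, n_B = 6)
Step 2: Count runs R = 8.
Step 3: Under H0 (random ordering), E[R] = 2*n_A*n_B/(n_A+n_B) + 1 = 2*6*6/12 + 1 = 7.0000.
        Var[R] = 2*n_A*n_B*(2*n_A*n_B - n_A - n_B) / ((n_A+n_B)^2 * (n_A+n_B-1)) = 4320/1584 = 2.7273.
        SD[R] = 1.6514.
Step 4: Continuity-corrected z = (R - 0.5 - E[R]) / SD[R] = (8 - 0.5 - 7.0000) / 1.6514 = 0.3028.
Step 5: Two-sided p-value via normal approximation = 2*(1 - Phi(|z|)) = 0.762069.
Step 6: alpha = 0.1. fail to reject H0.

R = 8, z = 0.3028, p = 0.762069, fail to reject H0.


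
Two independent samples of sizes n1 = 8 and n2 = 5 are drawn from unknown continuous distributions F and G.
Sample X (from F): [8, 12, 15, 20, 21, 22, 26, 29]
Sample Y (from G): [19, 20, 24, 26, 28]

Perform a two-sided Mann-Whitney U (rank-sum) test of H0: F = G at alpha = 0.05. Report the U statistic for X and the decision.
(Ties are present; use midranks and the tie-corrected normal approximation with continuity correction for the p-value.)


Step 1: Combine and sort all 13 observations; assign midranks.
sorted (value, group): (8,X), (12,X), (15,X), (19,Y), (20,X), (20,Y), (21,X), (22,X), (24,Y), (26,X), (26,Y), (28,Y), (29,X)
ranks: 8->1, 12->2, 15->3, 19->4, 20->5.5, 20->5.5, 21->7, 22->8, 24->9, 26->10.5, 26->10.5, 28->12, 29->13
Step 2: Rank sum for X: R1 = 1 + 2 + 3 + 5.5 + 7 + 8 + 10.5 + 13 = 50.
Step 3: U_X = R1 - n1(n1+1)/2 = 50 - 8*9/2 = 50 - 36 = 14.
       U_Y = n1*n2 - U_X = 40 - 14 = 26.
Step 4: Ties are present, so use the tie-corrected normal approximation (with continuity correction) for the p-value.
Step 5: p-value = 0.419471; compare to alpha = 0.05. fail to reject H0.

U_X = 14, p = 0.419471, fail to reject H0 at alpha = 0.05.


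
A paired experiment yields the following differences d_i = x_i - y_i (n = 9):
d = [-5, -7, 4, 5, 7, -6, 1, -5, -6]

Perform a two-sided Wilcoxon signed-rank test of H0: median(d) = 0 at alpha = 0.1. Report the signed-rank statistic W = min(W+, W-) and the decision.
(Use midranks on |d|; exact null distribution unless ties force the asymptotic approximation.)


Step 1: Drop any zero differences (none here) and take |d_i|.
|d| = [5, 7, 4, 5, 7, 6, 1, 5, 6]
Step 2: Midrank |d_i| (ties get averaged ranks).
ranks: |5|->4, |7|->8.5, |4|->2, |5|->4, |7|->8.5, |6|->6.5, |1|->1, |5|->4, |6|->6.5
Step 3: Attach original signs; sum ranks with positive sign and with negative sign.
W+ = 2 + 4 + 8.5 + 1 = 15.5
W- = 4 + 8.5 + 6.5 + 4 + 6.5 = 29.5
(Check: W+ + W- = 45 should equal n(n+1)/2 = 45.)
Step 4: Test statistic W = min(W+, W-) = 15.5.
Step 5: Ties in |d|, so use the tie-corrected normal approximation.
        E[W] = n(n+1)/4 = 9*10/4 = 22.5.
        Tie groups: |d|=5 (t=3), |d|=6 (t=2), |d|=7 (t=2); sum(t^3 - t) = 36.
        Var[W] = n(n+1)(2n+1)/24 - sum(t^3-t)/48 = 1710/24 - 36/48 = 70.5.
        z = (W - E[W]) / sqrt(Var[W]) = (15.5 - 22.5) / 8.3964 = -0.8337.
        Two-sided p = 2*Phi(z) = 0.404457.
Step 6: alpha = 0.1. fail to reject H0.

W+ = 15.5, W- = 29.5, W = min = 15.5, p = 0.404457, fail to reject H0.


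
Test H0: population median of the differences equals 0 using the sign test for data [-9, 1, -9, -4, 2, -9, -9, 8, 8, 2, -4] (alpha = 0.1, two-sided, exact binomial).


Step 1: Discard zero differences. Original n = 11; n_eff = number of nonzero differences = 11.
Nonzero differences (with sign): -9, +1, -9, -4, +2, -9, -9, +8, +8, +2, -4
Step 2: Count signs: positive = 5, negative = 6.
Step 3: Under H0: P(positive) = 0.5, so the number of positives S ~ Bin(11, 0.5).
Step 4: Two-sided exact p-value = sum of Bin(11,0.5) probabilities at or below the observed probability = 1.000000.
Step 5: alpha = 0.1. fail to reject H0.

n_eff = 11, pos = 5, neg = 6, p = 1.000000, fail to reject H0.


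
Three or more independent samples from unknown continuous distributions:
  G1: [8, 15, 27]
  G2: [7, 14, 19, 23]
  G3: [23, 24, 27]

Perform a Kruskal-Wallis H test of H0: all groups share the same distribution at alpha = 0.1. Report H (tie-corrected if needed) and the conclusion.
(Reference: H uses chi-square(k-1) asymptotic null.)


Step 1: Combine all N = 10 observations and assign midranks.
sorted (value, group, rank): (7,G2,1), (8,G1,2), (14,G2,3), (15,G1,4), (19,G2,5), (23,G2,6.5), (23,G3,6.5), (24,G3,8), (27,G1,9.5), (27,G3,9.5)
Step 2: Sum ranks within each group.
R_1 = 15.5 (n_1 = 3)
R_2 = 15.5 (n_2 = 4)
R_3 = 24 (n_3 = 3)
Step 3: H = 12/(N(N+1)) * sum(R_i^2/n_i) - 3(N+1)
     = 12/(10*11) * (15.5^2/3 + 15.5^2/4 + 24^2/3) - 3*11
     = 0.109091 * 332.146 - 33
     = 3.234091.
Step 4: Ties present; correction factor C = 1 - 12/(10^3 - 10) = 0.987879. Corrected H = 3.234091 / 0.987879 = 3.273773.
Step 5: Under H0, H ~ chi^2(2); p-value = 0.194585.
Step 6: alpha = 0.1. fail to reject H0.

H = 3.2738, df = 2, p = 0.194585, fail to reject H0.


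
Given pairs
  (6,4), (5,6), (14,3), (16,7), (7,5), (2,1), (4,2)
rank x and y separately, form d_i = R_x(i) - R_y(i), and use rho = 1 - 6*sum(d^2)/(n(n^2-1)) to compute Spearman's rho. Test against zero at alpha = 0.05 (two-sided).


Step 1: Rank x and y separately (midranks; no ties here).
rank(x): 6->4, 5->3, 14->6, 16->7, 7->5, 2->1, 4->2
rank(y): 4->4, 6->6, 3->3, 7->7, 5->5, 1->1, 2->2
Step 2: d_i = R_x(i) - R_y(i); compute d_i^2.
  (4-4)^2=0, (3-6)^2=9, (6-3)^2=9, (7-7)^2=0, (5-5)^2=0, (1-1)^2=0, (2-2)^2=0
sum(d^2) = 18.
Step 3: rho = 1 - 6*18 / (7*(7^2 - 1)) = 1 - 108/336 = 0.678571.
Step 4: Under H0, t = rho * sqrt((n-2)/(1-rho^2)) = 2.0657 ~ t(5).
Step 5: Two-sided p-value from the t-distribution with 5 df = 0.093750.
Step 6: alpha = 0.05. fail to reject H0.

rho = 0.6786, p = 0.093750, fail to reject H0 at alpha = 0.05.


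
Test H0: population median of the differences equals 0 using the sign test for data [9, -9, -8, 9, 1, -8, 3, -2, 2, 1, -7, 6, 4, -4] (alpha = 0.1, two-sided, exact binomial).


Step 1: Discard zero differences. Original n = 14; n_eff = number of nonzero differences = 14.
Nonzero differences (with sign): +9, -9, -8, +9, +1, -8, +3, -2, +2, +1, -7, +6, +4, -4
Step 2: Count signs: positive = 8, negative = 6.
Step 3: Under H0: P(positive) = 0.5, so the number of positives S ~ Bin(14, 0.5).
Step 4: Two-sided exact p-value = sum of Bin(14,0.5) probabilities at or below the observed probability = 0.790527.
Step 5: alpha = 0.1. fail to reject H0.

n_eff = 14, pos = 8, neg = 6, p = 0.790527, fail to reject H0.


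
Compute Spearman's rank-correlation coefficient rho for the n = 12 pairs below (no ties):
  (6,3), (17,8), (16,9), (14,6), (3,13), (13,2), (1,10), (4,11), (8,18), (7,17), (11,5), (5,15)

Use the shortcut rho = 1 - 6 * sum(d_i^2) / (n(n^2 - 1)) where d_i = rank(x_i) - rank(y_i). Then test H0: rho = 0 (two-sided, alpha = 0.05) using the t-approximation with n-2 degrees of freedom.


Step 1: Rank x and y separately (midranks; no ties here).
rank(x): 6->5, 17->12, 16->11, 14->10, 3->2, 13->9, 1->1, 4->3, 8->7, 7->6, 11->8, 5->4
rank(y): 3->2, 8->5, 9->6, 6->4, 13->9, 2->1, 10->7, 11->8, 18->12, 17->11, 5->3, 15->10
Step 2: d_i = R_x(i) - R_y(i); compute d_i^2.
  (5-2)^2=9, (12-5)^2=49, (11-6)^2=25, (10-4)^2=36, (2-9)^2=49, (9-1)^2=64, (1-7)^2=36, (3-8)^2=25, (7-12)^2=25, (6-11)^2=25, (8-3)^2=25, (4-10)^2=36
sum(d^2) = 404.
Step 3: rho = 1 - 6*404 / (12*(12^2 - 1)) = 1 - 2424/1716 = -0.412587.
Step 4: Under H0, t = rho * sqrt((n-2)/(1-rho^2)) = -1.4323 ~ t(10).
Step 5: Two-sided p-value from the t-distribution with 10 df = 0.182564.
Step 6: alpha = 0.05. fail to reject H0.

rho = -0.4126, p = 0.182564, fail to reject H0 at alpha = 0.05.


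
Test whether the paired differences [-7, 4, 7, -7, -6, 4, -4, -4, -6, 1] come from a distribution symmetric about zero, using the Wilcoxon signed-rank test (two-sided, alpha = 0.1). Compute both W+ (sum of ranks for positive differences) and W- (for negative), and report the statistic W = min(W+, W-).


Step 1: Drop any zero differences (none here) and take |d_i|.
|d| = [7, 4, 7, 7, 6, 4, 4, 4, 6, 1]
Step 2: Midrank |d_i| (ties get averaged ranks).
ranks: |7|->9, |4|->3.5, |7|->9, |7|->9, |6|->6.5, |4|->3.5, |4|->3.5, |4|->3.5, |6|->6.5, |1|->1
Step 3: Attach original signs; sum ranks with positive sign and with negative sign.
W+ = 3.5 + 9 + 3.5 + 1 = 17
W- = 9 + 9 + 6.5 + 3.5 + 3.5 + 6.5 = 38
(Check: W+ + W- = 55 should equal n(n+1)/2 = 55.)
Step 4: Test statistic W = min(W+, W-) = 17.
Step 5: Ties in |d|, so use the tie-corrected normal approximation.
        E[W] = n(n+1)/4 = 10*11/4 = 27.5.
        Tie groups: |d|=4 (t=4), |d|=6 (t=2), |d|=7 (t=3); sum(t^3 - t) = 90.
        Var[W] = n(n+1)(2n+1)/24 - sum(t^3-t)/48 = 2310/24 - 90/48 = 94.375.
        z = (W - E[W]) / sqrt(Var[W]) = (17 - 27.5) / 9.7147 = -1.0808.
        Two-sided p = 2*Phi(z) = 0.279769.
Step 6: alpha = 0.1. fail to reject H0.

W+ = 17, W- = 38, W = min = 17, p = 0.279769, fail to reject H0.


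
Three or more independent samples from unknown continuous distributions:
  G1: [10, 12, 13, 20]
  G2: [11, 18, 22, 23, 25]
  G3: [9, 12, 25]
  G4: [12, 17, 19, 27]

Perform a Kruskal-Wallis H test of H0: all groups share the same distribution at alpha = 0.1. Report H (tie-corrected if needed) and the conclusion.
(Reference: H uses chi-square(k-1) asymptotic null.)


Step 1: Combine all N = 16 observations and assign midranks.
sorted (value, group, rank): (9,G3,1), (10,G1,2), (11,G2,3), (12,G1,5), (12,G3,5), (12,G4,5), (13,G1,7), (17,G4,8), (18,G2,9), (19,G4,10), (20,G1,11), (22,G2,12), (23,G2,13), (25,G2,14.5), (25,G3,14.5), (27,G4,16)
Step 2: Sum ranks within each group.
R_1 = 25 (n_1 = 4)
R_2 = 51.5 (n_2 = 5)
R_3 = 20.5 (n_3 = 3)
R_4 = 39 (n_4 = 4)
Step 3: H = 12/(N(N+1)) * sum(R_i^2/n_i) - 3(N+1)
     = 12/(16*17) * (25^2/4 + 51.5^2/5 + 20.5^2/3 + 39^2/4) - 3*17
     = 0.044118 * 1207.03 - 51
     = 2.251471.
Step 4: Ties present; correction factor C = 1 - 30/(16^3 - 16) = 0.992647. Corrected H = 2.251471 / 0.992647 = 2.268148.
Step 5: Under H0, H ~ chi^2(3); p-value = 0.518650.
Step 6: alpha = 0.1. fail to reject H0.

H = 2.2681, df = 3, p = 0.518650, fail to reject H0.


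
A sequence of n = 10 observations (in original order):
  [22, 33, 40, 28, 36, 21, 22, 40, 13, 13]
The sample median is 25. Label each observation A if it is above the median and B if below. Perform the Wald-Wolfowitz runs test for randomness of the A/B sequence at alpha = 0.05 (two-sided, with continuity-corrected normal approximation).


Step 1: Compute median = 25; label A = above, B = below.
Labels in order: BAAAABBABB  (n_A = 5, n_B = 5)
Step 2: Count runs R = 5.
Step 3: Under H0 (random ordering), E[R] = 2*n_A*n_B/(n_A+n_B) + 1 = 2*5*5/10 + 1 = 6.0000.
        Var[R] = 2*n_A*n_B*(2*n_A*n_B - n_A - n_B) / ((n_A+n_B)^2 * (n_A+n_B-1)) = 2000/900 = 2.2222.
        SD[R] = 1.4907.
Step 4: Continuity-corrected z = (R + 0.5 - E[R]) / SD[R] = (5 + 0.5 - 6.0000) / 1.4907 = -0.3354.
Step 5: Two-sided p-value via normal approximation = 2*(1 - Phi(|z|)) = 0.737316.
Step 6: alpha = 0.05. fail to reject H0.

R = 5, z = -0.3354, p = 0.737316, fail to reject H0.


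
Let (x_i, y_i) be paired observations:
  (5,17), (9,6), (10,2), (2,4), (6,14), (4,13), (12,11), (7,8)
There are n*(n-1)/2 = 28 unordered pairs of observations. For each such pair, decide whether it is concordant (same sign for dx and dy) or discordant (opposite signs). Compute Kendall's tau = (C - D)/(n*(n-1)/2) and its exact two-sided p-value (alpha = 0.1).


Step 1: Enumerate the 28 unordered pairs (i,j) with i<j and classify each by sign(x_j-x_i) * sign(y_j-y_i).
  (1,2):dx=+4,dy=-11->D; (1,3):dx=+5,dy=-15->D; (1,4):dx=-3,dy=-13->C; (1,5):dx=+1,dy=-3->D
  (1,6):dx=-1,dy=-4->C; (1,7):dx=+7,dy=-6->D; (1,8):dx=+2,dy=-9->D; (2,3):dx=+1,dy=-4->D
  (2,4):dx=-7,dy=-2->C; (2,5):dx=-3,dy=+8->D; (2,6):dx=-5,dy=+7->D; (2,7):dx=+3,dy=+5->C
  (2,8):dx=-2,dy=+2->D; (3,4):dx=-8,dy=+2->D; (3,5):dx=-4,dy=+12->D; (3,6):dx=-6,dy=+11->D
  (3,7):dx=+2,dy=+9->C; (3,8):dx=-3,dy=+6->D; (4,5):dx=+4,dy=+10->C; (4,6):dx=+2,dy=+9->C
  (4,7):dx=+10,dy=+7->C; (4,8):dx=+5,dy=+4->C; (5,6):dx=-2,dy=-1->C; (5,7):dx=+6,dy=-3->D
  (5,8):dx=+1,dy=-6->D; (6,7):dx=+8,dy=-2->D; (6,8):dx=+3,dy=-5->D; (7,8):dx=-5,dy=-3->C
Step 2: C = 11, D = 17, total pairs = 28.
Step 3: tau = (C - D)/(n(n-1)/2) = (11 - 17)/28 = -0.214286.
Step 4: Exact two-sided p-value (enumerate n! = 40320 permutations of y under H0): p = 0.548413.
Step 5: alpha = 0.1. fail to reject H0.

tau_b = -0.2143 (C=11, D=17), p = 0.548413, fail to reject H0.


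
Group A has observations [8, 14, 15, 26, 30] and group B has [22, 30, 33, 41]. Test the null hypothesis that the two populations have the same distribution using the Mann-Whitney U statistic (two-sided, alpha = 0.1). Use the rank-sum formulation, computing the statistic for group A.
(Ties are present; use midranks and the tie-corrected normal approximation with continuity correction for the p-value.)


Step 1: Combine and sort all 9 observations; assign midranks.
sorted (value, group): (8,X), (14,X), (15,X), (22,Y), (26,X), (30,X), (30,Y), (33,Y), (41,Y)
ranks: 8->1, 14->2, 15->3, 22->4, 26->5, 30->6.5, 30->6.5, 33->8, 41->9
Step 2: Rank sum for X: R1 = 1 + 2 + 3 + 5 + 6.5 = 17.5.
Step 3: U_X = R1 - n1(n1+1)/2 = 17.5 - 5*6/2 = 17.5 - 15 = 2.5.
       U_Y = n1*n2 - U_X = 20 - 2.5 = 17.5.
Step 4: Ties are present, so use the tie-corrected normal approximation (with continuity correction) for the p-value.
Step 5: p-value = 0.085100; compare to alpha = 0.1. reject H0.

U_X = 2.5, p = 0.085100, reject H0 at alpha = 0.1.


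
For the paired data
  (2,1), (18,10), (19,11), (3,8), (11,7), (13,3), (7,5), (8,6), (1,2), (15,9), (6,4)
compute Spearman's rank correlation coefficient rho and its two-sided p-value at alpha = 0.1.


Step 1: Rank x and y separately (midranks; no ties here).
rank(x): 2->2, 18->10, 19->11, 3->3, 11->7, 13->8, 7->5, 8->6, 1->1, 15->9, 6->4
rank(y): 1->1, 10->10, 11->11, 8->8, 7->7, 3->3, 5->5, 6->6, 2->2, 9->9, 4->4
Step 2: d_i = R_x(i) - R_y(i); compute d_i^2.
  (2-1)^2=1, (10-10)^2=0, (11-11)^2=0, (3-8)^2=25, (7-7)^2=0, (8-3)^2=25, (5-5)^2=0, (6-6)^2=0, (1-2)^2=1, (9-9)^2=0, (4-4)^2=0
sum(d^2) = 52.
Step 3: rho = 1 - 6*52 / (11*(11^2 - 1)) = 1 - 312/1320 = 0.763636.
Step 4: Under H0, t = rho * sqrt((n-2)/(1-rho^2)) = 3.5482 ~ t(9).
Step 5: Two-sided p-value from the t-distribution with 9 df = 0.006233.
Step 6: alpha = 0.1. reject H0.

rho = 0.7636, p = 0.006233, reject H0 at alpha = 0.1.


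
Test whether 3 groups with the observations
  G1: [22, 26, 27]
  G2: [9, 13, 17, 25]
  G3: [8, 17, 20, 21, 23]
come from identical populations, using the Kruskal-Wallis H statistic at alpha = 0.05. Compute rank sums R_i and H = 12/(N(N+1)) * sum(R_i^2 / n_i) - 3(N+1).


Step 1: Combine all N = 12 observations and assign midranks.
sorted (value, group, rank): (8,G3,1), (9,G2,2), (13,G2,3), (17,G2,4.5), (17,G3,4.5), (20,G3,6), (21,G3,7), (22,G1,8), (23,G3,9), (25,G2,10), (26,G1,11), (27,G1,12)
Step 2: Sum ranks within each group.
R_1 = 31 (n_1 = 3)
R_2 = 19.5 (n_2 = 4)
R_3 = 27.5 (n_3 = 5)
Step 3: H = 12/(N(N+1)) * sum(R_i^2/n_i) - 3(N+1)
     = 12/(12*13) * (31^2/3 + 19.5^2/4 + 27.5^2/5) - 3*13
     = 0.076923 * 566.646 - 39
     = 4.588141.
Step 4: Ties present; correction factor C = 1 - 6/(12^3 - 12) = 0.996503. Corrected H = 4.588141 / 0.996503 = 4.604240.
Step 5: Under H0, H ~ chi^2(2); p-value = 0.100047.
Step 6: alpha = 0.05. fail to reject H0.

H = 4.6042, df = 2, p = 0.100047, fail to reject H0.


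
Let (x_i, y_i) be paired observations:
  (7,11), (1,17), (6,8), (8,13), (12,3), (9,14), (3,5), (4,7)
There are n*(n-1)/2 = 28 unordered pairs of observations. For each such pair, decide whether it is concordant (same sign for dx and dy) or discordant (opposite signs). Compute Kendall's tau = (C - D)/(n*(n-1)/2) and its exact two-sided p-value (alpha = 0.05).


Step 1: Enumerate the 28 unordered pairs (i,j) with i<j and classify each by sign(x_j-x_i) * sign(y_j-y_i).
  (1,2):dx=-6,dy=+6->D; (1,3):dx=-1,dy=-3->C; (1,4):dx=+1,dy=+2->C; (1,5):dx=+5,dy=-8->D
  (1,6):dx=+2,dy=+3->C; (1,7):dx=-4,dy=-6->C; (1,8):dx=-3,dy=-4->C; (2,3):dx=+5,dy=-9->D
  (2,4):dx=+7,dy=-4->D; (2,5):dx=+11,dy=-14->D; (2,6):dx=+8,dy=-3->D; (2,7):dx=+2,dy=-12->D
  (2,8):dx=+3,dy=-10->D; (3,4):dx=+2,dy=+5->C; (3,5):dx=+6,dy=-5->D; (3,6):dx=+3,dy=+6->C
  (3,7):dx=-3,dy=-3->C; (3,8):dx=-2,dy=-1->C; (4,5):dx=+4,dy=-10->D; (4,6):dx=+1,dy=+1->C
  (4,7):dx=-5,dy=-8->C; (4,8):dx=-4,dy=-6->C; (5,6):dx=-3,dy=+11->D; (5,7):dx=-9,dy=+2->D
  (5,8):dx=-8,dy=+4->D; (6,7):dx=-6,dy=-9->C; (6,8):dx=-5,dy=-7->C; (7,8):dx=+1,dy=+2->C
Step 2: C = 15, D = 13, total pairs = 28.
Step 3: tau = (C - D)/(n(n-1)/2) = (15 - 13)/28 = 0.071429.
Step 4: Exact two-sided p-value (enumerate n! = 40320 permutations of y under H0): p = 0.904861.
Step 5: alpha = 0.05. fail to reject H0.

tau_b = 0.0714 (C=15, D=13), p = 0.904861, fail to reject H0.


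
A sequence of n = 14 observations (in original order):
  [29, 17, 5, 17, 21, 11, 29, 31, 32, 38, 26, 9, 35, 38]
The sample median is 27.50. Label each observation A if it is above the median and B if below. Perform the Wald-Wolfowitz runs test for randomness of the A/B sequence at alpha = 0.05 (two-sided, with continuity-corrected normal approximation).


Step 1: Compute median = 27.50; label A = above, B = below.
Labels in order: ABBBBBAAAABBAA  (n_A = 7, n_B = 7)
Step 2: Count runs R = 5.
Step 3: Under H0 (random ordering), E[R] = 2*n_A*n_B/(n_A+n_B) + 1 = 2*7*7/14 + 1 = 8.0000.
        Var[R] = 2*n_A*n_B*(2*n_A*n_B - n_A - n_B) / ((n_A+n_B)^2 * (n_A+n_B-1)) = 8232/2548 = 3.2308.
        SD[R] = 1.7974.
Step 4: Continuity-corrected z = (R + 0.5 - E[R]) / SD[R] = (5 + 0.5 - 8.0000) / 1.7974 = -1.3909.
Step 5: Two-sided p-value via normal approximation = 2*(1 - Phi(|z|)) = 0.164264.
Step 6: alpha = 0.05. fail to reject H0.

R = 5, z = -1.3909, p = 0.164264, fail to reject H0.


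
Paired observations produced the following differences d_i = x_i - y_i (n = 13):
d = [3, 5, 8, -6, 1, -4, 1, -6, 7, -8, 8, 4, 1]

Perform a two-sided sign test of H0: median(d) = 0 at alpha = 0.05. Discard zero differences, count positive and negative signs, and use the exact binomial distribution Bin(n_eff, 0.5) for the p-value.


Step 1: Discard zero differences. Original n = 13; n_eff = number of nonzero differences = 13.
Nonzero differences (with sign): +3, +5, +8, -6, +1, -4, +1, -6, +7, -8, +8, +4, +1
Step 2: Count signs: positive = 9, negative = 4.
Step 3: Under H0: P(positive) = 0.5, so the number of positives S ~ Bin(13, 0.5).
Step 4: Two-sided exact p-value = sum of Bin(13,0.5) probabilities at or below the observed probability = 0.266846.
Step 5: alpha = 0.05. fail to reject H0.

n_eff = 13, pos = 9, neg = 4, p = 0.266846, fail to reject H0.


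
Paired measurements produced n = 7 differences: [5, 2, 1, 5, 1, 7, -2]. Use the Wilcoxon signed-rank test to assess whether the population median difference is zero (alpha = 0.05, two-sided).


Step 1: Drop any zero differences (none here) and take |d_i|.
|d| = [5, 2, 1, 5, 1, 7, 2]
Step 2: Midrank |d_i| (ties get averaged ranks).
ranks: |5|->5.5, |2|->3.5, |1|->1.5, |5|->5.5, |1|->1.5, |7|->7, |2|->3.5
Step 3: Attach original signs; sum ranks with positive sign and with negative sign.
W+ = 5.5 + 3.5 + 1.5 + 5.5 + 1.5 + 7 = 24.5
W- = 3.5 = 3.5
(Check: W+ + W- = 28 should equal n(n+1)/2 = 28.)
Step 4: Test statistic W = min(W+, W-) = 3.5.
Step 5: Ties in |d|, so use the tie-corrected normal approximation.
        E[W] = n(n+1)/4 = 7*8/4 = 14.
        Tie groups: |d|=1 (t=2), |d|=2 (t=2), |d|=5 (t=2); sum(t^3 - t) = 18.
        Var[W] = n(n+1)(2n+1)/24 - sum(t^3-t)/48 = 840/24 - 18/48 = 34.625.
        z = (W - E[W]) / sqrt(Var[W]) = (3.5 - 14) / 5.8843 = -1.7844.
        Two-sided p = 2*Phi(z) = 0.074357.
Step 6: alpha = 0.05. fail to reject H0.

W+ = 24.5, W- = 3.5, W = min = 3.5, p = 0.074357, fail to reject H0.


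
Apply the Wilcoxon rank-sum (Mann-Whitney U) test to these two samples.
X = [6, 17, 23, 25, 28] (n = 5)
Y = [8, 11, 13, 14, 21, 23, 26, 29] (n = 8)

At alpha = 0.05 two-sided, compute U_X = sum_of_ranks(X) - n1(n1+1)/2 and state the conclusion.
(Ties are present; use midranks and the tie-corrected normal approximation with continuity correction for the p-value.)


Step 1: Combine and sort all 13 observations; assign midranks.
sorted (value, group): (6,X), (8,Y), (11,Y), (13,Y), (14,Y), (17,X), (21,Y), (23,X), (23,Y), (25,X), (26,Y), (28,X), (29,Y)
ranks: 6->1, 8->2, 11->3, 13->4, 14->5, 17->6, 21->7, 23->8.5, 23->8.5, 25->10, 26->11, 28->12, 29->13
Step 2: Rank sum for X: R1 = 1 + 6 + 8.5 + 10 + 12 = 37.5.
Step 3: U_X = R1 - n1(n1+1)/2 = 37.5 - 5*6/2 = 37.5 - 15 = 22.5.
       U_Y = n1*n2 - U_X = 40 - 22.5 = 17.5.
Step 4: Ties are present, so use the tie-corrected normal approximation (with continuity correction) for the p-value.
Step 5: p-value = 0.769390; compare to alpha = 0.05. fail to reject H0.

U_X = 22.5, p = 0.769390, fail to reject H0 at alpha = 0.05.


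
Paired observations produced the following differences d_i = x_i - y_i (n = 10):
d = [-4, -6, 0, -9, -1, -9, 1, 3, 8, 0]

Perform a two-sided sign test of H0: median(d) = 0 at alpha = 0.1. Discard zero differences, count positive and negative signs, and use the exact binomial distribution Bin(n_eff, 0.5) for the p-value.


Step 1: Discard zero differences. Original n = 10; n_eff = number of nonzero differences = 8.
Nonzero differences (with sign): -4, -6, -9, -1, -9, +1, +3, +8
Step 2: Count signs: positive = 3, negative = 5.
Step 3: Under H0: P(positive) = 0.5, so the number of positives S ~ Bin(8, 0.5).
Step 4: Two-sided exact p-value = sum of Bin(8,0.5) probabilities at or below the observed probability = 0.726562.
Step 5: alpha = 0.1. fail to reject H0.

n_eff = 8, pos = 3, neg = 5, p = 0.726562, fail to reject H0.


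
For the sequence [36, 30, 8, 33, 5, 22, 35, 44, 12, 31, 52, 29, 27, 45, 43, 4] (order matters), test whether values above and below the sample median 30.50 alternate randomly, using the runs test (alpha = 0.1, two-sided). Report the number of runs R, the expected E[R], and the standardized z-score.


Step 1: Compute median = 30.50; label A = above, B = below.
Labels in order: ABBABBAABAABBAAB  (n_A = 8, n_B = 8)
Step 2: Count runs R = 10.
Step 3: Under H0 (random ordering), E[R] = 2*n_A*n_B/(n_A+n_B) + 1 = 2*8*8/16 + 1 = 9.0000.
        Var[R] = 2*n_A*n_B*(2*n_A*n_B - n_A - n_B) / ((n_A+n_B)^2 * (n_A+n_B-1)) = 14336/3840 = 3.7333.
        SD[R] = 1.9322.
Step 4: Continuity-corrected z = (R - 0.5 - E[R]) / SD[R] = (10 - 0.5 - 9.0000) / 1.9322 = 0.2588.
Step 5: Two-sided p-value via normal approximation = 2*(1 - Phi(|z|)) = 0.795809.
Step 6: alpha = 0.1. fail to reject H0.

R = 10, z = 0.2588, p = 0.795809, fail to reject H0.


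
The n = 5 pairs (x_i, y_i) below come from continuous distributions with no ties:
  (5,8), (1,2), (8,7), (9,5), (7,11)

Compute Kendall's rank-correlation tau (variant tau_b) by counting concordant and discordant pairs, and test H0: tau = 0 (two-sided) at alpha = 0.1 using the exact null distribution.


Step 1: Enumerate the 10 unordered pairs (i,j) with i<j and classify each by sign(x_j-x_i) * sign(y_j-y_i).
  (1,2):dx=-4,dy=-6->C; (1,3):dx=+3,dy=-1->D; (1,4):dx=+4,dy=-3->D; (1,5):dx=+2,dy=+3->C
  (2,3):dx=+7,dy=+5->C; (2,4):dx=+8,dy=+3->C; (2,5):dx=+6,dy=+9->C; (3,4):dx=+1,dy=-2->D
  (3,5):dx=-1,dy=+4->D; (4,5):dx=-2,dy=+6->D
Step 2: C = 5, D = 5, total pairs = 10.
Step 3: tau = (C - D)/(n(n-1)/2) = (5 - 5)/10 = 0.000000.
Step 4: Exact two-sided p-value (enumerate n! = 120 permutations of y under H0): p = 1.000000.
Step 5: alpha = 0.1. fail to reject H0.

tau_b = 0.0000 (C=5, D=5), p = 1.000000, fail to reject H0.


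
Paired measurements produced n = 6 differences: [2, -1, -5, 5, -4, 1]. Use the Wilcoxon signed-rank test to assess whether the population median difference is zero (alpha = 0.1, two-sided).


Step 1: Drop any zero differences (none here) and take |d_i|.
|d| = [2, 1, 5, 5, 4, 1]
Step 2: Midrank |d_i| (ties get averaged ranks).
ranks: |2|->3, |1|->1.5, |5|->5.5, |5|->5.5, |4|->4, |1|->1.5
Step 3: Attach original signs; sum ranks with positive sign and with negative sign.
W+ = 3 + 5.5 + 1.5 = 10
W- = 1.5 + 5.5 + 4 = 11
(Check: W+ + W- = 21 should equal n(n+1)/2 = 21.)
Step 4: Test statistic W = min(W+, W-) = 10.
Step 5: Ties in |d|, so use the tie-corrected normal approximation.
        E[W] = n(n+1)/4 = 6*7/4 = 10.5.
        Tie groups: |d|=1 (t=2), |d|=5 (t=2); sum(t^3 - t) = 12.
        Var[W] = n(n+1)(2n+1)/24 - sum(t^3-t)/48 = 546/24 - 12/48 = 22.5.
        z = (W - E[W]) / sqrt(Var[W]) = (10 - 10.5) / 4.7434 = -0.1054.
        Two-sided p = 2*Phi(z) = 0.916051.
Step 6: alpha = 0.1. fail to reject H0.

W+ = 10, W- = 11, W = min = 10, p = 0.916051, fail to reject H0.


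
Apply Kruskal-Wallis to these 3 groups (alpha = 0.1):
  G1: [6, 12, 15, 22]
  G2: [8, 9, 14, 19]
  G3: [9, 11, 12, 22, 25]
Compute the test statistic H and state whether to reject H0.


Step 1: Combine all N = 13 observations and assign midranks.
sorted (value, group, rank): (6,G1,1), (8,G2,2), (9,G2,3.5), (9,G3,3.5), (11,G3,5), (12,G1,6.5), (12,G3,6.5), (14,G2,8), (15,G1,9), (19,G2,10), (22,G1,11.5), (22,G3,11.5), (25,G3,13)
Step 2: Sum ranks within each group.
R_1 = 28 (n_1 = 4)
R_2 = 23.5 (n_2 = 4)
R_3 = 39.5 (n_3 = 5)
Step 3: H = 12/(N(N+1)) * sum(R_i^2/n_i) - 3(N+1)
     = 12/(13*14) * (28^2/4 + 23.5^2/4 + 39.5^2/5) - 3*14
     = 0.065934 * 646.112 - 42
     = 0.600824.
Step 4: Ties present; correction factor C = 1 - 18/(13^3 - 13) = 0.991758. Corrected H = 0.600824 / 0.991758 = 0.605817.
Step 5: Under H0, H ~ chi^2(2); p-value = 0.738667.
Step 6: alpha = 0.1. fail to reject H0.

H = 0.6058, df = 2, p = 0.738667, fail to reject H0.


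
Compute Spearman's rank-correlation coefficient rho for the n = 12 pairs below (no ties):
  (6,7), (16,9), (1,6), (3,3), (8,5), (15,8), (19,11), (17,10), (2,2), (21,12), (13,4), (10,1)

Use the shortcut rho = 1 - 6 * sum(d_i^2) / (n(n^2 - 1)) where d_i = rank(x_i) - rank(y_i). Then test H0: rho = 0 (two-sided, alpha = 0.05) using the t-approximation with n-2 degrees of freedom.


Step 1: Rank x and y separately (midranks; no ties here).
rank(x): 6->4, 16->9, 1->1, 3->3, 8->5, 15->8, 19->11, 17->10, 2->2, 21->12, 13->7, 10->6
rank(y): 7->7, 9->9, 6->6, 3->3, 5->5, 8->8, 11->11, 10->10, 2->2, 12->12, 4->4, 1->1
Step 2: d_i = R_x(i) - R_y(i); compute d_i^2.
  (4-7)^2=9, (9-9)^2=0, (1-6)^2=25, (3-3)^2=0, (5-5)^2=0, (8-8)^2=0, (11-11)^2=0, (10-10)^2=0, (2-2)^2=0, (12-12)^2=0, (7-4)^2=9, (6-1)^2=25
sum(d^2) = 68.
Step 3: rho = 1 - 6*68 / (12*(12^2 - 1)) = 1 - 408/1716 = 0.762238.
Step 4: Under H0, t = rho * sqrt((n-2)/(1-rho^2)) = 3.7238 ~ t(10).
Step 5: Two-sided p-value from the t-distribution with 10 df = 0.003950.
Step 6: alpha = 0.05. reject H0.

rho = 0.7622, p = 0.003950, reject H0 at alpha = 0.05.


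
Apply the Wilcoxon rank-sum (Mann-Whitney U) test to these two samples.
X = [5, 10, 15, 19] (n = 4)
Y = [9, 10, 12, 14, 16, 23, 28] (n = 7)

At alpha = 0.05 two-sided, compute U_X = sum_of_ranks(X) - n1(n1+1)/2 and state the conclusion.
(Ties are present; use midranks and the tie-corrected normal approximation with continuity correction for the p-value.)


Step 1: Combine and sort all 11 observations; assign midranks.
sorted (value, group): (5,X), (9,Y), (10,X), (10,Y), (12,Y), (14,Y), (15,X), (16,Y), (19,X), (23,Y), (28,Y)
ranks: 5->1, 9->2, 10->3.5, 10->3.5, 12->5, 14->6, 15->7, 16->8, 19->9, 23->10, 28->11
Step 2: Rank sum for X: R1 = 1 + 3.5 + 7 + 9 = 20.5.
Step 3: U_X = R1 - n1(n1+1)/2 = 20.5 - 4*5/2 = 20.5 - 10 = 10.5.
       U_Y = n1*n2 - U_X = 28 - 10.5 = 17.5.
Step 4: Ties are present, so use the tie-corrected normal approximation (with continuity correction) for the p-value.
Step 5: p-value = 0.569872; compare to alpha = 0.05. fail to reject H0.

U_X = 10.5, p = 0.569872, fail to reject H0 at alpha = 0.05.


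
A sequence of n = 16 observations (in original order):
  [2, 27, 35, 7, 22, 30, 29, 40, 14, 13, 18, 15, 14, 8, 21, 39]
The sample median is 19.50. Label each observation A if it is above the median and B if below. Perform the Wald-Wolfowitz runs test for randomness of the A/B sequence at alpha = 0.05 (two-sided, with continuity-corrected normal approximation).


Step 1: Compute median = 19.50; label A = above, B = below.
Labels in order: BAABAAAABBBBBBAA  (n_A = 8, n_B = 8)
Step 2: Count runs R = 6.
Step 3: Under H0 (random ordering), E[R] = 2*n_A*n_B/(n_A+n_B) + 1 = 2*8*8/16 + 1 = 9.0000.
        Var[R] = 2*n_A*n_B*(2*n_A*n_B - n_A - n_B) / ((n_A+n_B)^2 * (n_A+n_B-1)) = 14336/3840 = 3.7333.
        SD[R] = 1.9322.
Step 4: Continuity-corrected z = (R + 0.5 - E[R]) / SD[R] = (6 + 0.5 - 9.0000) / 1.9322 = -1.2939.
Step 5: Two-sided p-value via normal approximation = 2*(1 - Phi(|z|)) = 0.195709.
Step 6: alpha = 0.05. fail to reject H0.

R = 6, z = -1.2939, p = 0.195709, fail to reject H0.


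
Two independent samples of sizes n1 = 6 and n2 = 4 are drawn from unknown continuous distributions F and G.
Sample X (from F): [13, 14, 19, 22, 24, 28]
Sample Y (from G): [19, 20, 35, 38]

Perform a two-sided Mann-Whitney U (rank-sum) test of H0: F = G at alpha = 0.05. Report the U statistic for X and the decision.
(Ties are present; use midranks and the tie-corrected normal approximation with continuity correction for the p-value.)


Step 1: Combine and sort all 10 observations; assign midranks.
sorted (value, group): (13,X), (14,X), (19,X), (19,Y), (20,Y), (22,X), (24,X), (28,X), (35,Y), (38,Y)
ranks: 13->1, 14->2, 19->3.5, 19->3.5, 20->5, 22->6, 24->7, 28->8, 35->9, 38->10
Step 2: Rank sum for X: R1 = 1 + 2 + 3.5 + 6 + 7 + 8 = 27.5.
Step 3: U_X = R1 - n1(n1+1)/2 = 27.5 - 6*7/2 = 27.5 - 21 = 6.5.
       U_Y = n1*n2 - U_X = 24 - 6.5 = 17.5.
Step 4: Ties are present, so use the tie-corrected normal approximation (with continuity correction) for the p-value.
Step 5: p-value = 0.284958; compare to alpha = 0.05. fail to reject H0.

U_X = 6.5, p = 0.284958, fail to reject H0 at alpha = 0.05.


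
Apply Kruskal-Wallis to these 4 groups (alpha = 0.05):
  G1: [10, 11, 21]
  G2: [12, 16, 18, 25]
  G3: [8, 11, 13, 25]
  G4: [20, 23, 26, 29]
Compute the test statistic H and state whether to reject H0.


Step 1: Combine all N = 15 observations and assign midranks.
sorted (value, group, rank): (8,G3,1), (10,G1,2), (11,G1,3.5), (11,G3,3.5), (12,G2,5), (13,G3,6), (16,G2,7), (18,G2,8), (20,G4,9), (21,G1,10), (23,G4,11), (25,G2,12.5), (25,G3,12.5), (26,G4,14), (29,G4,15)
Step 2: Sum ranks within each group.
R_1 = 15.5 (n_1 = 3)
R_2 = 32.5 (n_2 = 4)
R_3 = 23 (n_3 = 4)
R_4 = 49 (n_4 = 4)
Step 3: H = 12/(N(N+1)) * sum(R_i^2/n_i) - 3(N+1)
     = 12/(15*16) * (15.5^2/3 + 32.5^2/4 + 23^2/4 + 49^2/4) - 3*16
     = 0.050000 * 1076.65 - 48
     = 5.832292.
Step 4: Ties present; correction factor C = 1 - 12/(15^3 - 15) = 0.996429. Corrected H = 5.832292 / 0.996429 = 5.853196.
Step 5: Under H0, H ~ chi^2(3); p-value = 0.118975.
Step 6: alpha = 0.05. fail to reject H0.

H = 5.8532, df = 3, p = 0.118975, fail to reject H0.


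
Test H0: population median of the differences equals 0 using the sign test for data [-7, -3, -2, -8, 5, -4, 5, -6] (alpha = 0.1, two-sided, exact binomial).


Step 1: Discard zero differences. Original n = 8; n_eff = number of nonzero differences = 8.
Nonzero differences (with sign): -7, -3, -2, -8, +5, -4, +5, -6
Step 2: Count signs: positive = 2, negative = 6.
Step 3: Under H0: P(positive) = 0.5, so the number of positives S ~ Bin(8, 0.5).
Step 4: Two-sided exact p-value = sum of Bin(8,0.5) probabilities at or below the observed probability = 0.289062.
Step 5: alpha = 0.1. fail to reject H0.

n_eff = 8, pos = 2, neg = 6, p = 0.289062, fail to reject H0.


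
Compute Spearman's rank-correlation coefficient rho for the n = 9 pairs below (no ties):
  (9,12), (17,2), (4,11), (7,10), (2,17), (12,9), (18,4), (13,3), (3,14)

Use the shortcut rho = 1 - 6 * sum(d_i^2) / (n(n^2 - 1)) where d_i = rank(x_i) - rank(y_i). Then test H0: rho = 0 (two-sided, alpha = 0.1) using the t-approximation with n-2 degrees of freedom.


Step 1: Rank x and y separately (midranks; no ties here).
rank(x): 9->5, 17->8, 4->3, 7->4, 2->1, 12->6, 18->9, 13->7, 3->2
rank(y): 12->7, 2->1, 11->6, 10->5, 17->9, 9->4, 4->3, 3->2, 14->8
Step 2: d_i = R_x(i) - R_y(i); compute d_i^2.
  (5-7)^2=4, (8-1)^2=49, (3-6)^2=9, (4-5)^2=1, (1-9)^2=64, (6-4)^2=4, (9-3)^2=36, (7-2)^2=25, (2-8)^2=36
sum(d^2) = 228.
Step 3: rho = 1 - 6*228 / (9*(9^2 - 1)) = 1 - 1368/720 = -0.900000.
Step 4: Under H0, t = rho * sqrt((n-2)/(1-rho^2)) = -5.4628 ~ t(7).
Step 5: Two-sided p-value from the t-distribution with 7 df = 0.000943.
Step 6: alpha = 0.1. reject H0.

rho = -0.9000, p = 0.000943, reject H0 at alpha = 0.1.


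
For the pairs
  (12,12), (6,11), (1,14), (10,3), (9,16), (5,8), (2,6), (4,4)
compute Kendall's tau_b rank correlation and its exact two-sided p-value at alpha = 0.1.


Step 1: Enumerate the 28 unordered pairs (i,j) with i<j and classify each by sign(x_j-x_i) * sign(y_j-y_i).
  (1,2):dx=-6,dy=-1->C; (1,3):dx=-11,dy=+2->D; (1,4):dx=-2,dy=-9->C; (1,5):dx=-3,dy=+4->D
  (1,6):dx=-7,dy=-4->C; (1,7):dx=-10,dy=-6->C; (1,8):dx=-8,dy=-8->C; (2,3):dx=-5,dy=+3->D
  (2,4):dx=+4,dy=-8->D; (2,5):dx=+3,dy=+5->C; (2,6):dx=-1,dy=-3->C; (2,7):dx=-4,dy=-5->C
  (2,8):dx=-2,dy=-7->C; (3,4):dx=+9,dy=-11->D; (3,5):dx=+8,dy=+2->C; (3,6):dx=+4,dy=-6->D
  (3,7):dx=+1,dy=-8->D; (3,8):dx=+3,dy=-10->D; (4,5):dx=-1,dy=+13->D; (4,6):dx=-5,dy=+5->D
  (4,7):dx=-8,dy=+3->D; (4,8):dx=-6,dy=+1->D; (5,6):dx=-4,dy=-8->C; (5,7):dx=-7,dy=-10->C
  (5,8):dx=-5,dy=-12->C; (6,7):dx=-3,dy=-2->C; (6,8):dx=-1,dy=-4->C; (7,8):dx=+2,dy=-2->D
Step 2: C = 15, D = 13, total pairs = 28.
Step 3: tau = (C - D)/(n(n-1)/2) = (15 - 13)/28 = 0.071429.
Step 4: Exact two-sided p-value (enumerate n! = 40320 permutations of y under H0): p = 0.904861.
Step 5: alpha = 0.1. fail to reject H0.

tau_b = 0.0714 (C=15, D=13), p = 0.904861, fail to reject H0.


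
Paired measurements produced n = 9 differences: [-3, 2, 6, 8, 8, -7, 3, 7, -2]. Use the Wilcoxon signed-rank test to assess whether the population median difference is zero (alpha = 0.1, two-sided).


Step 1: Drop any zero differences (none here) and take |d_i|.
|d| = [3, 2, 6, 8, 8, 7, 3, 7, 2]
Step 2: Midrank |d_i| (ties get averaged ranks).
ranks: |3|->3.5, |2|->1.5, |6|->5, |8|->8.5, |8|->8.5, |7|->6.5, |3|->3.5, |7|->6.5, |2|->1.5
Step 3: Attach original signs; sum ranks with positive sign and with negative sign.
W+ = 1.5 + 5 + 8.5 + 8.5 + 3.5 + 6.5 = 33.5
W- = 3.5 + 6.5 + 1.5 = 11.5
(Check: W+ + W- = 45 should equal n(n+1)/2 = 45.)
Step 4: Test statistic W = min(W+, W-) = 11.5.
Step 5: Ties in |d|, so use the tie-corrected normal approximation.
        E[W] = n(n+1)/4 = 9*10/4 = 22.5.
        Tie groups: |d|=2 (t=2), |d|=3 (t=2), |d|=7 (t=2), |d|=8 (t=2); sum(t^3 - t) = 24.
        Var[W] = n(n+1)(2n+1)/24 - sum(t^3-t)/48 = 1710/24 - 24/48 = 70.75.
        z = (W - E[W]) / sqrt(Var[W]) = (11.5 - 22.5) / 8.4113 = -1.3078.
        Two-sided p = 2*Phi(z) = 0.190953.
Step 6: alpha = 0.1. fail to reject H0.

W+ = 33.5, W- = 11.5, W = min = 11.5, p = 0.190953, fail to reject H0.


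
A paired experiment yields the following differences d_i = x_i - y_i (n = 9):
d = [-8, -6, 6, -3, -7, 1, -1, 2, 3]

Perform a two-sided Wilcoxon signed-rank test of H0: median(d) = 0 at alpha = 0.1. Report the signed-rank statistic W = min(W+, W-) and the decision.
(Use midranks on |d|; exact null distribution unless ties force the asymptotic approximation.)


Step 1: Drop any zero differences (none here) and take |d_i|.
|d| = [8, 6, 6, 3, 7, 1, 1, 2, 3]
Step 2: Midrank |d_i| (ties get averaged ranks).
ranks: |8|->9, |6|->6.5, |6|->6.5, |3|->4.5, |7|->8, |1|->1.5, |1|->1.5, |2|->3, |3|->4.5
Step 3: Attach original signs; sum ranks with positive sign and with negative sign.
W+ = 6.5 + 1.5 + 3 + 4.5 = 15.5
W- = 9 + 6.5 + 4.5 + 8 + 1.5 = 29.5
(Check: W+ + W- = 45 should equal n(n+1)/2 = 45.)
Step 4: Test statistic W = min(W+, W-) = 15.5.
Step 5: Ties in |d|, so use the tie-corrected normal approximation.
        E[W] = n(n+1)/4 = 9*10/4 = 22.5.
        Tie groups: |d|=1 (t=2), |d|=3 (t=2), |d|=6 (t=2); sum(t^3 - t) = 18.
        Var[W] = n(n+1)(2n+1)/24 - sum(t^3-t)/48 = 1710/24 - 18/48 = 70.875.
        z = (W - E[W]) / sqrt(Var[W]) = (15.5 - 22.5) / 8.4187 = -0.8315.
        Two-sided p = 2*Phi(z) = 0.405703.
Step 6: alpha = 0.1. fail to reject H0.

W+ = 15.5, W- = 29.5, W = min = 15.5, p = 0.405703, fail to reject H0.


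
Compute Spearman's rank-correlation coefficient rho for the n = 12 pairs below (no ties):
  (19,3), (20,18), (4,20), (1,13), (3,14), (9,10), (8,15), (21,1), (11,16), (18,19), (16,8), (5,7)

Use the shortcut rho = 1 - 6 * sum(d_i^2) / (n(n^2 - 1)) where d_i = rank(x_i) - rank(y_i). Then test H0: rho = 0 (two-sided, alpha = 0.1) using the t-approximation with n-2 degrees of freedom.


Step 1: Rank x and y separately (midranks; no ties here).
rank(x): 19->10, 20->11, 4->3, 1->1, 3->2, 9->6, 8->5, 21->12, 11->7, 18->9, 16->8, 5->4
rank(y): 3->2, 18->10, 20->12, 13->6, 14->7, 10->5, 15->8, 1->1, 16->9, 19->11, 8->4, 7->3
Step 2: d_i = R_x(i) - R_y(i); compute d_i^2.
  (10-2)^2=64, (11-10)^2=1, (3-12)^2=81, (1-6)^2=25, (2-7)^2=25, (6-5)^2=1, (5-8)^2=9, (12-1)^2=121, (7-9)^2=4, (9-11)^2=4, (8-4)^2=16, (4-3)^2=1
sum(d^2) = 352.
Step 3: rho = 1 - 6*352 / (12*(12^2 - 1)) = 1 - 2112/1716 = -0.230769.
Step 4: Under H0, t = rho * sqrt((n-2)/(1-rho^2)) = -0.7500 ~ t(10).
Step 5: Two-sided p-value from the t-distribution with 10 df = 0.470532.
Step 6: alpha = 0.1. fail to reject H0.

rho = -0.2308, p = 0.470532, fail to reject H0 at alpha = 0.1.
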